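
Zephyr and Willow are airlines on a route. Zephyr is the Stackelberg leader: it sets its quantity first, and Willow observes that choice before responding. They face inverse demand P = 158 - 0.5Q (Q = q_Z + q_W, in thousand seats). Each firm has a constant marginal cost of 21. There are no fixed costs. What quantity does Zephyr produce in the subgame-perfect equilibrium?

137

Solve by backward induction. Given q_Z, the follower Willow maximises π_W = (158 - (1/2)q_Z - (1/2)q_W)q_W - 21q_W.
Setting the follower's marginal profit to zero, 137 - (1/2)q_Z - q_W = 0, i.e. q_W = (137 - (1/2)q_Z).
The leader anticipates this reaction. Substituting into P = 158 - 0.5Q gives P = 179/2 - (1/4)q_Z, so π_Z = (179/2 - (1/4)q_Z)q_Z - 21q_Z.
The leader's first-order condition 137/2 - (1/2)q_Z = 0 yields q_Z = 137.
Then q_W = (137 - (1/2)·137) = 137/2.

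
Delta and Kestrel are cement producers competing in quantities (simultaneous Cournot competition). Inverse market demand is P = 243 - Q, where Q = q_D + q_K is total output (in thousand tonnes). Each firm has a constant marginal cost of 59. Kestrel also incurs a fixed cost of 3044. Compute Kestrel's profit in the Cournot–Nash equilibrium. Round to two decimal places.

A representative firm's profit is π_i = q_i(243 - Q) - 59q_i.
Setting ∂π_i/∂q_i = 0 with rivals' quantities fixed: 184 - 2q_i - q_j = 0.
With identical firms every q_j equals q_i, so q_j = q_i and 184 = 3q_i, giving q_i = 184/3.
Price P = 243 - 368/3 = 361/3.
Kestrel's profit: (361/3 - 59)·(184/3) - 3044 = 717.7778.

717.78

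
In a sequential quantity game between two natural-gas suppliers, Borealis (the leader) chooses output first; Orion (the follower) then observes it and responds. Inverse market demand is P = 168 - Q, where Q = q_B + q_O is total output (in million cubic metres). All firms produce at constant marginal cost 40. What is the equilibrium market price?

72

Solve by backward induction. Given q_B, the follower Orion maximises π_O = (168 - q_B - q_O)q_O - 40q_O.
Follower FOC: 128 - q_B - 2q_O = 0, so q_O(q_B) = (128 - q_B)/2.
Borealis substitutes q_O(q_B) into its own profit: π_B = q_B(168 - q_B - (128 - q_B)/2) - 40q_B = (104 - (1/2)q_B)q_B - 40q_B.
The leader's first-order condition 64 - q_B = 0 yields q_B = 64.
Then q_O = (128 - 64)/2 = 32.
Total output Q = 96, so price P = 168 - 96 = 72.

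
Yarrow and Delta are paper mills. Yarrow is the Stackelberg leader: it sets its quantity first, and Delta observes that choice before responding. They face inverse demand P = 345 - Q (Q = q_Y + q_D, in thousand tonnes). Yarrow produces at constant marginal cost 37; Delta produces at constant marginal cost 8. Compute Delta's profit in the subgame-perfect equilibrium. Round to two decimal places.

9751.56

The follower Delta best-responds to any q_Y: π_D = (345 - Q)q_D - 8q_D.
Setting the follower's marginal profit to zero, 337 - q_Y - 2q_D = 0, i.e. q_D = (337 - q_Y)/2.
The leader anticipates this reaction. Substituting into P = 345 - Q gives P = 353/2 - (1/2)q_Y, so π_Y = (353/2 - (1/2)q_Y)q_Y - 37q_Y.
The leader's first-order condition 279/2 - q_Y = 0 yields q_Y = 279/2.
Then q_D = (337 - 279/2)/2 = 395/4.
Price P = 345 - 953/4 = 427/4.
Delta's profit: (427/4 - 8)·(395/4) = 9751.5625.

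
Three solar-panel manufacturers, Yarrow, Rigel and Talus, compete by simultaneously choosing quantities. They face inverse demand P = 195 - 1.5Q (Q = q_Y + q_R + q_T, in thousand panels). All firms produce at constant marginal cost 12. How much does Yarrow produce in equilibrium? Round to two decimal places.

30.50

Each firm earns π_i = (195 - 1.5Q)q_i - 12q_i.
Setting ∂π_i/∂q_i = 0 with rivals' quantities fixed: 183 - 3q_i - (3/2)·Σ_{j≠i} q_j = 0.
By symmetry each firm produces the same amount; substituting Σ_{j≠i} q_j = 2q_i yields q_i = 183/6 = 61/2.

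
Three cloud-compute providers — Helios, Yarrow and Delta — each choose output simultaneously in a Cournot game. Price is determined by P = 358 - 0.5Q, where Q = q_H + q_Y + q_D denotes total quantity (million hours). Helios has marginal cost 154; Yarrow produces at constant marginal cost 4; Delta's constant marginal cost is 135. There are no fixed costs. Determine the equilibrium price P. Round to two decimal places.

Helios's profit: π_H = (358 - 0.5Q)q_H - (154q_H). Setting ∂π_H/∂q_H = 0: 204 - q_H - (1/2)(q_Y + q_D) = 0.
Yarrow's profit: π_Y = (358 - 0.5Q)q_Y - (4q_Y). Setting ∂π_Y/∂q_Y = 0: 354 - q_Y - (1/2)(q_H + q_D) = 0.
Delta's profit: π_D = (358 - 0.5Q)q_D - (135q_D). Setting ∂π_D/∂q_D = 0: 223 - q_D - (1/2)(q_H + q_Y) = 0.
Summing all 3 equations gives 781 − 2Q = 0, hence Q = 781/2.
Back-substituting: q_H = (204 − 781/4)/(1/2) = 35/2, q_Y = (354 − 781/4)/(1/2) = 635/2, q_D = (223 − 781/4)/(1/2) = 111/2.
Total output Q = 781/2, so price P = 358 - (1/2)·(781/2) = 651/4.

162.75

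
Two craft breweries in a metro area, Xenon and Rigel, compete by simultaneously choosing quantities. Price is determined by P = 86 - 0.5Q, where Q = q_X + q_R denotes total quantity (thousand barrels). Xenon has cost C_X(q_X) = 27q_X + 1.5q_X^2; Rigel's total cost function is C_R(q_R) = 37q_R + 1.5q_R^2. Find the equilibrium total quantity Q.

Xenon's profit: π_X = (86 - 0.5Q)q_X - (27q_X + (3/2)q_X²). Setting ∂π_X/∂q_X = 0: 59 - 4q_X - (1/2)(q_R) = 0.
Rigel's first-order condition: 49 - 4q_R - (1/2)(q_X) = 0.
Best responses: q_X = (59 - (1/2)q_R)/4, q_R = (49 - (1/2)q_X)/4.
Solving the pair: q_X = 94/7, q_R = 74/7.
Total output Q = 94/7 + 74/7 = 24.

24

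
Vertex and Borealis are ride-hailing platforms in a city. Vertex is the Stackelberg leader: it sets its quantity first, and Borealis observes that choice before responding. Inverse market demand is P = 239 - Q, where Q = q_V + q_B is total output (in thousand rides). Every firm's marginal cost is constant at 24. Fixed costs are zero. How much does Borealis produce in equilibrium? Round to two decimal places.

Solve by backward induction. Given q_V, the follower Borealis maximises π_B = (239 - q_V - q_B)q_B - 24q_B.
Setting the follower's marginal profit to zero, 215 - q_V - 2q_B = 0, i.e. q_B = (215 - q_V)/2.
Vertex substitutes q_B(q_V) into its own profit: π_V = q_V(239 - q_V - (215 - q_V)/2) - 24q_V = (263/2 - (1/2)q_V)q_V - 24q_V.
The leader's first-order condition 215/2 - q_V = 0 yields q_V = 215/2.
Then q_B = (215 - 215/2)/2 = 215/4.

53.75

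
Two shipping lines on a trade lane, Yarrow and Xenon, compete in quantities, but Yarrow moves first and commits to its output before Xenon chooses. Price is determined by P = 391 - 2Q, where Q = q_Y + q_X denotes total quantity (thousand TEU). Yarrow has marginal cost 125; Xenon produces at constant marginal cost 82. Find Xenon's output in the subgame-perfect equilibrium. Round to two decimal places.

The follower Xenon best-responds to any q_Y: π_X = (391 - 2Q)q_X - 82q_X.
∂π_X/∂q_X = 309 - 2q_Y - 4q_X = 0 gives the reaction function q_X = (309 - 2q_Y)/4.
The leader anticipates this reaction. Substituting into P = 391 - 2Q gives P = 473/2 - q_Y, so π_Y = (473/2 - q_Y)q_Y - 125q_Y.
Maximising: ∂π_Y/∂q_Y = 223/2 - 2q_Y = 0, giving q_Y = 223/4.
Then q_X = (309 - 2·(223/4))/4 = 395/8.

49.38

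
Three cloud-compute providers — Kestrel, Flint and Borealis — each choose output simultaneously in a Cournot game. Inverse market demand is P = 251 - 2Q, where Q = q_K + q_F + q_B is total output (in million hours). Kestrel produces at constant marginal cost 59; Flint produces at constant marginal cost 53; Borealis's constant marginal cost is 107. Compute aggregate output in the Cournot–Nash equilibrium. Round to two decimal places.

Kestrel's profit: π_K = (251 - 2Q)q_K - (59q_K). Setting ∂π_K/∂q_K = 0: 192 - 4q_K - 2(q_F + q_B) = 0.
Flint's profit: π_F = (251 - 2Q)q_F - (53q_F). Setting ∂π_F/∂q_F = 0: 198 - 4q_F - 2(q_K + q_B) = 0.
Borealis's first-order condition: 144 - 4q_B - 2(q_K + q_F) = 0.
Summing all 3 equations gives 534 − 8Q = 0, hence Q = 267/4.
Back-substituting: q_K = (192 − 267/2)/2 = 117/4, q_F = (198 − 267/2)/2 = 129/4, q_B = (144 − 267/2)/2 = 21/4.
Total output Q = 117/4 + 129/4 + 21/4 = 267/4.

66.75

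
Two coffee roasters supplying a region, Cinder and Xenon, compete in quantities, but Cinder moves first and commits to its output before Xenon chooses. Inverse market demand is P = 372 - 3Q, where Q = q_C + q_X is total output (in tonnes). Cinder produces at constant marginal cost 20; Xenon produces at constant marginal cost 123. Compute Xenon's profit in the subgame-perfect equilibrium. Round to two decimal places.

Solve by backward induction. Given q_C, the follower Xenon maximises π_X = (372 - 3q_C - 3q_X)q_X - 123q_X.
Follower FOC: 249 - 3q_C - 6q_X = 0, so q_X(q_C) = (249 - 3q_C)/6.
Cinder substitutes q_X(q_C) into its own profit: π_C = q_C(372 - 3q_C - (249 - 3q_C)/2) - 20q_C = (495/2 - (3/2)q_C)q_C - 20q_C.
Leader FOC: 455/2 - 3q_C = 0, so q_C = 455/6.
Then q_X = (249 - 3·(455/6))/6 = 43/12.
Price P = 372 - 3·(953/12) = 535/4.
Xenon's profit: (535/4 - 123)·(43/12) = 1849/48.

38.52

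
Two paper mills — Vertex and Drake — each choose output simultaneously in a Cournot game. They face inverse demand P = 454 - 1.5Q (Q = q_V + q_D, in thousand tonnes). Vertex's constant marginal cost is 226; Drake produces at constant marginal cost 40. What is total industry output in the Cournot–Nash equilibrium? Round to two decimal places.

142.67

Vertex's profit: π_V = (454 - 1.5Q)q_V - (226q_V). Setting ∂π_V/∂q_V = 0: 228 - 3q_V - (3/2)(q_D) = 0.
Drake's profit: π_D = (454 - 1.5Q)q_D - (40q_D). Setting ∂π_D/∂q_D = 0: 414 - 3q_D - (3/2)(q_V) = 0.
Best responses: q_V = (228 - (3/2)q_D)/3, q_D = (414 - (3/2)q_V)/3.
Solving the pair: q_V = 28/3, q_D = 400/3.
Total output Q = 28/3 + 400/3 = 428/3.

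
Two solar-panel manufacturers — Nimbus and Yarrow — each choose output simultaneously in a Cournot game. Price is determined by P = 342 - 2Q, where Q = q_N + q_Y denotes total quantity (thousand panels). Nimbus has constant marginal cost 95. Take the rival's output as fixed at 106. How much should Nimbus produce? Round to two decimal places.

With the rival's output fixed at 106, Nimbus's profit is π_N = (342 - 2·106 - 2q_N)q_N - (95q_N) = (130 - 2q_N)q_N - (95q_N).
∂π_N/∂q_N = 35 - 4q_N = 0, so q_N = 35/4.

8.75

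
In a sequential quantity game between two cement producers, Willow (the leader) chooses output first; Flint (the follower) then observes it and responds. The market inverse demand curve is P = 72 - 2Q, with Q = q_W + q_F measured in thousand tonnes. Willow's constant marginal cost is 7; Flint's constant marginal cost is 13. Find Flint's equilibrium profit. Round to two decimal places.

Solve by backward induction. Given q_W, the follower Flint maximises π_F = (72 - 2q_W - 2q_F)q_F - 13q_F.
Setting the follower's marginal profit to zero, 59 - 2q_W - 4q_F = 0, i.e. q_F = (59 - 2q_W)/4.
Willow substitutes q_F(q_W) into its own profit: π_W = q_W(72 - 2q_W - (59 - 2q_W)/2) - 7q_W = (85/2 - q_W)q_W - 7q_W.
The leader's first-order condition 71/2 - 2q_W = 0 yields q_W = 71/4.
Then q_F = (59 - 2·(71/4))/4 = 47/8.
Price P = 72 - 2·(189/8) = 99/4.
Flint's profit: (99/4 - 13)·(47/8) = 69.0313.

69.03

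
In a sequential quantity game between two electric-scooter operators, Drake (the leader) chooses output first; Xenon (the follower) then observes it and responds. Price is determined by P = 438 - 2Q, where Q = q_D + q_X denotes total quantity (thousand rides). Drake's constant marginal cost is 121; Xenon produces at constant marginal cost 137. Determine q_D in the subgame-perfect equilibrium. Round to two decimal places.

Solve by backward induction. Given q_D, the follower Xenon maximises π_X = (438 - 2q_D - 2q_X)q_X - 137q_X.
Follower FOC: 301 - 2q_D - 4q_X = 0, so q_X(q_D) = (301 - 2q_D)/4.
The leader anticipates this reaction. Substituting into P = 438 - 2Q gives P = 575/2 - q_D, so π_D = (575/2 - q_D)q_D - 121q_D.
The leader's first-order condition 333/2 - 2q_D = 0 yields q_D = 333/4.
Then q_X = (301 - 2·(333/4))/4 = 269/8.

83.25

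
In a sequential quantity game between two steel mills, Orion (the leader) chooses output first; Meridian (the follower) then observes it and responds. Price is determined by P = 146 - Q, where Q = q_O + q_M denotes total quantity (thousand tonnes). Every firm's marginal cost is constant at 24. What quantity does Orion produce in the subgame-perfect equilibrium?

Solve by backward induction. Given q_O, the follower Meridian maximises π_M = (146 - q_O - q_M)q_M - 24q_M.
Follower FOC: 122 - q_O - 2q_M = 0, so q_M(q_O) = (122 - q_O)/2.
The leader anticipates this reaction. Substituting into P = 146 - Q gives P = 85 - (1/2)q_O, so π_O = (85 - (1/2)q_O)q_O - 24q_O.
Leader FOC: 61 - q_O = 0, so q_O = 61.
Then q_M = (122 - 61)/2 = 61/2.

61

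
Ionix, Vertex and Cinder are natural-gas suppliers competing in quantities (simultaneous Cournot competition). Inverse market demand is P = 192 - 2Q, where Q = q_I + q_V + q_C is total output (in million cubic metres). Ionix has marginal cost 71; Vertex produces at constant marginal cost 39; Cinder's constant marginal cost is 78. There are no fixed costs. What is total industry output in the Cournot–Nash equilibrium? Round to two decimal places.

48.50

Ionix's profit: π_I = (192 - 2Q)q_I - (71q_I). Setting ∂π_I/∂q_I = 0: 121 - 4q_I - 2(q_V + q_C) = 0.
Vertex's first-order condition: 153 - 4q_V - 2(q_I + q_C) = 0.
Cinder's profit: π_C = (192 - 2Q)q_C - (78q_C). Setting ∂π_C/∂q_C = 0: 114 - 4q_C - 2(q_I + q_V) = 0.
Adding the 3 conditions: 388 − 4Q − 4Q = 0, i.e. Q = 97/2.
Back-substituting: q_I = (121 − 97)/2 = 12, q_V = (153 − 97)/2 = 28, q_C = (114 − 97)/2 = 17/2.
Total output Q = 12 + 28 + 17/2 = 97/2.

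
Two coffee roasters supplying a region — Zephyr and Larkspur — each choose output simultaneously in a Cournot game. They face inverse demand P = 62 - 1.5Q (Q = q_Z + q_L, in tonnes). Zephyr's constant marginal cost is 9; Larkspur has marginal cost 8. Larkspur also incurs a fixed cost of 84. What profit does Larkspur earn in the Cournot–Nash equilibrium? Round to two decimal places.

Zephyr's profit: π_Z = (62 - 1.5Q)q_Z - (9q_Z). Setting ∂π_Z/∂q_Z = 0: 53 - 3q_Z - (3/2)(q_L) = 0.
Larkspur's profit: π_L = (62 - 1.5Q)q_L - (8q_L). Setting ∂π_L/∂q_L = 0: 54 - 3q_L - (3/2)(q_Z) = 0.
Best responses: q_Z = (53 - (3/2)q_L)/3, q_L = (54 - (3/2)q_Z)/3.
Substituting one into the other gives q_Z = 104/9 and q_L = 110/9.
Price P = 62 - (3/2)·(214/9) = 79/3.
Larkspur's profit: (79/3 - 8)·(110/9) - 84 = 140.0741.

140.07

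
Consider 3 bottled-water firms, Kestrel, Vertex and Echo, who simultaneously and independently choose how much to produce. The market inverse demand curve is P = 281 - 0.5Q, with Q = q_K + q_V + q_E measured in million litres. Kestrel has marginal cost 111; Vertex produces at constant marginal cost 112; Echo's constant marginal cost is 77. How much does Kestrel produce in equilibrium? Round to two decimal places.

68.50

Kestrel's profit: π_K = (281 - 0.5Q)q_K - (111q_K). Setting ∂π_K/∂q_K = 0: 170 - q_K - (1/2)(q_V + q_E) = 0.
Vertex's profit: π_V = (281 - 0.5Q)q_V - (112q_V). Setting ∂π_V/∂q_V = 0: 169 - q_V - (1/2)(q_K + q_E) = 0.
Echo's first-order condition: 204 - q_E - (1/2)(q_K + q_V) = 0.
Adding the 3 first-order conditions: 543 − 2Q = 0, so Q = 543/2.
Back-substituting: q_K = (170 − 543/4)/(1/2) = 137/2, q_V = (169 − 543/4)/(1/2) = 133/2, q_E = (204 − 543/4)/(1/2) = 273/2.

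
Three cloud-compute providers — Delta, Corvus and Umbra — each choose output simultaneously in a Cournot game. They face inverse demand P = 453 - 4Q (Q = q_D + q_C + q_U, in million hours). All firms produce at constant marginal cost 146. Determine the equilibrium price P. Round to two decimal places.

Each firm earns π_i = (453 - 4Q)q_i - 146q_i.
First-order condition (treating rivals' output as given): 307 - 8q_i - 4·Σ_{j≠i} q_j = 0.
By symmetry each firm produces the same amount; substituting Σ_{j≠i} q_j = 2q_i yields q_i = 307/16.
Total output Q = 921/16, so price P = 453 - 4·(921/16) = 891/4.

222.75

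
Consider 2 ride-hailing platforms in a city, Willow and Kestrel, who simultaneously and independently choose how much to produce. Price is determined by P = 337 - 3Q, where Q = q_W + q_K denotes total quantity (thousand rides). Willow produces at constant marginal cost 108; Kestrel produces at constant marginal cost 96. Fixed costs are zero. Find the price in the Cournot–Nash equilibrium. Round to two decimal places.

Willow's profit: π_W = (337 - 3Q)q_W - (108q_W). Setting ∂π_W/∂q_W = 0: 229 - 6q_W - 3(q_K) = 0.
Kestrel's first-order condition: 241 - 6q_K - 3(q_W) = 0.
So q_W = (229 - 3q_K)/6 and q_K = (241 - 3q_W)/6.
Solving the pair: q_W = 217/9, q_K = 253/9.
Total output Q = 470/9, so price P = 337 - 3·(470/9) = 541/3.

180.33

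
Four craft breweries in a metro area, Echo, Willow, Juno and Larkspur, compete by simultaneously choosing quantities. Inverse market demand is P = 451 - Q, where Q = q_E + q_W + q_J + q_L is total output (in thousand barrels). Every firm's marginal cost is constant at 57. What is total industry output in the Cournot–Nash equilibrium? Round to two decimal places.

A representative firm's profit is π_i = q_i(451 - Q) - 57q_i.
First-order condition (treating rivals' output as given): 394 - 2q_i - Σ_{j≠i} q_j = 0.
By symmetry each firm produces the same amount; substituting Σ_{j≠i} q_j = 3q_i yields q_i = 394/5.
Total output Q = 394/5 + 394/5 + 394/5 + 394/5 = 1576/5.

315.20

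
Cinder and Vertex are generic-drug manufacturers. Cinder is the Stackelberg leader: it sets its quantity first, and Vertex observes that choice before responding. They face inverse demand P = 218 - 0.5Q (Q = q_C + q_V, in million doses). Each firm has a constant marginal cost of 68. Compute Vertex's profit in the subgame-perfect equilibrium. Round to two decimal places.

The follower Vertex best-responds to any q_C: π_V = (218 - 0.5Q)q_V - 68q_V.
∂π_V/∂q_V = 150 - (1/2)q_C - q_V = 0 gives the reaction function q_V = (150 - (1/2)q_C).
The leader anticipates this reaction. Substituting into P = 218 - 0.5Q gives P = 143 - (1/4)q_C, so π_C = (143 - (1/4)q_C)q_C - 68q_C.
The leader's first-order condition 75 - (1/2)q_C = 0 yields q_C = 150.
Then q_V = (150 - (1/2)·150) = 75.
Price P = 218 - (1/2)·225 = 211/2.
Vertex's profit: (211/2 - 68)·75 = 2812.5000.

2812.50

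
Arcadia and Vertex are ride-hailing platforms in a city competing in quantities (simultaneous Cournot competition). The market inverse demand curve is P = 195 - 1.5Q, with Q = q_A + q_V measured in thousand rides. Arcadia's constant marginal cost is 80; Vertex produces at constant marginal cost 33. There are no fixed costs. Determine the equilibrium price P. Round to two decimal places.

Arcadia's profit: π_A = (195 - 1.5Q)q_A - (80q_A). Setting ∂π_A/∂q_A = 0: 115 - 3q_A - (3/2)(q_V) = 0.
Vertex's first-order condition: 162 - 3q_V - (3/2)(q_A) = 0.
So q_A = (115 - (3/2)q_V)/3 and q_V = (162 - (3/2)q_A)/3.
Solving the pair: q_A = 136/9, q_V = 418/9.
Total output Q = 554/9, so price P = 195 - (3/2)·(554/9) = 308/3.

102.67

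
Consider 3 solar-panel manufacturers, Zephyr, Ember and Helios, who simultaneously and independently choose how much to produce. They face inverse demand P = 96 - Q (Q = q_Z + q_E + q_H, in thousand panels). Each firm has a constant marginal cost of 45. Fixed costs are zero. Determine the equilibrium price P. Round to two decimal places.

Each firm earns π_i = (96 - Q)q_i - 45q_i.
Setting ∂π_i/∂q_i = 0 with rivals' quantities fixed: 51 - 2q_i - Σ_{j≠i} q_j = 0.
With identical firms every q_j equals q_i, so Σ_{j≠i} q_j = 2q_i and 51 = 4q_i, giving q_i = 51/4.
Total output Q = 153/4, so price P = 96 - 153/4 = 231/4.

57.75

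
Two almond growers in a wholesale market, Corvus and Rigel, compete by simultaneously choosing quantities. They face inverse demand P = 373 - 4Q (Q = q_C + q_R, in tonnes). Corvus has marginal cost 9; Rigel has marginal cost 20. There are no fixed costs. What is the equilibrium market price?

134

Corvus's profit: π_C = (373 - 4Q)q_C - (9q_C). Setting ∂π_C/∂q_C = 0: 364 - 8q_C - 4(q_R) = 0.
Rigel's profit: π_R = (373 - 4Q)q_R - (20q_R). Setting ∂π_R/∂q_R = 0: 353 - 8q_R - 4(q_C) = 0.
So q_C = (364 - 4q_R)/8 and q_R = (353 - 4q_C)/8.
Substituting one into the other gives q_C = 125/4 and q_R = 57/2.
Total output Q = 239/4, so price P = 373 - 4·(239/4) = 134.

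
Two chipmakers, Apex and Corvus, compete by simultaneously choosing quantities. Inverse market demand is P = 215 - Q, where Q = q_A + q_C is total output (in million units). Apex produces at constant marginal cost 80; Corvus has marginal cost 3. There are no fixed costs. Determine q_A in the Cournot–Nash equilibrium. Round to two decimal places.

19.33

Apex's profit: π_A = (215 - Q)q_A - (80q_A). Setting ∂π_A/∂q_A = 0: 135 - 2q_A - (q_C) = 0.
Corvus's first-order condition: 212 - 2q_C - (q_A) = 0.
Rearranging gives the reaction functions q_A = (135 - q_C)/2 and q_C = (212 - q_A)/2.
Substituting one into the other gives q_A = 58/3 and q_C = 289/3.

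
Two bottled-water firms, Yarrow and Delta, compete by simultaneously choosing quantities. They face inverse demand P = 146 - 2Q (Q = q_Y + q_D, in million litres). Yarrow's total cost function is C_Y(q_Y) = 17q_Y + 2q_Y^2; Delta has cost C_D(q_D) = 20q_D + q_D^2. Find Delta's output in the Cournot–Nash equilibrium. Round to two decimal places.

17.05

Yarrow's profit: π_Y = (146 - 2Q)q_Y - (17q_Y + 2q_Y²). Setting ∂π_Y/∂q_Y = 0: 129 - 8q_Y - 2(q_D) = 0.
Delta's profit: π_D = (146 - 2Q)q_D - (20q_D + q_D²). Setting ∂π_D/∂q_D = 0: 126 - 6q_D - 2(q_Y) = 0.
Rearranging gives the reaction functions q_Y = (129 - 2q_D)/8 and q_D = (126 - 2q_Y)/6.
Substituting one into the other gives q_Y = 261/22 and q_D = 375/22.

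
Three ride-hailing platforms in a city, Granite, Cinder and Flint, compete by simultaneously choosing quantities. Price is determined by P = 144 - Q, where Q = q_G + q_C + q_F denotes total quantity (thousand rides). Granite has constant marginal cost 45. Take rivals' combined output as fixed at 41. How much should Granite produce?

With rivals' combined output fixed at 41, Granite's profit is π_G = (144 - 41 - q_G)q_G - (45q_G) = (103 - q_G)q_G - (45q_G).
∂π_G/∂q_G = 58 - 2q_G = 0, so q_G = 29.

29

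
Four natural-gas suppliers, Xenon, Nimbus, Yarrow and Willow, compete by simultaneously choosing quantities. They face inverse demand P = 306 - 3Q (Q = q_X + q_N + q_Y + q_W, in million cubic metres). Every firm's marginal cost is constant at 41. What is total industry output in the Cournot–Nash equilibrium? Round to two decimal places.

A representative firm's profit is π_i = q_i(306 - 3Q) - 41q_i.
First-order condition (treating rivals' output as given): 265 - 6q_i - 3·Σ_{j≠i} q_j = 0.
With identical firms every q_j equals q_i, so Σ_{j≠i} q_j = 3q_i and 265 = 15q_i, giving q_i = 53/3.
Total output Q = 53/3 + 53/3 + 53/3 + 53/3 = 212/3.

70.67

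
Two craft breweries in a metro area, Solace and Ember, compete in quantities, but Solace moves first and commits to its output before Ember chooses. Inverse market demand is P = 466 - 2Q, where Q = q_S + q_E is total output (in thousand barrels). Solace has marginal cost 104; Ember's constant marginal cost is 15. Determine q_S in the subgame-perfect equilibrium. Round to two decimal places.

The follower Ember best-responds to any q_S: π_E = (466 - 2Q)q_E - 15q_E.
Follower FOC: 451 - 2q_S - 4q_E = 0, so q_E(q_S) = (451 - 2q_S)/4.
Solace substitutes q_E(q_S) into its own profit: π_S = q_S(466 - 2q_S - (451 - 2q_S)/2) - 104q_S = (481/2 - q_S)q_S - 104q_S.
Maximising: ∂π_S/∂q_S = 273/2 - 2q_S = 0, giving q_S = 273/4.
Then q_E = (451 - 2·(273/4))/4 = 629/8.

68.25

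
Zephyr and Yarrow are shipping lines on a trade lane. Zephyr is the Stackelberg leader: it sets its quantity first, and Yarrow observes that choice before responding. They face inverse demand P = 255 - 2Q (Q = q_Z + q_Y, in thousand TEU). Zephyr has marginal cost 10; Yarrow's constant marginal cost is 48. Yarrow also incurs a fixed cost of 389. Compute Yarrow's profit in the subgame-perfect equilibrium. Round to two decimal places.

147.28

Solve by backward induction. Given q_Z, the follower Yarrow maximises π_Y = (255 - 2q_Z - 2q_Y)q_Y - 48q_Y.
∂π_Y/∂q_Y = 207 - 2q_Z - 4q_Y = 0 gives the reaction function q_Y = (207 - 2q_Z)/4.
Zephyr substitutes q_Y(q_Z) into its own profit: π_Z = q_Z(255 - 2q_Z - (207 - 2q_Z)/2) - 10q_Z = (303/2 - q_Z)q_Z - 10q_Z.
The leader's first-order condition 283/2 - 2q_Z = 0 yields q_Z = 283/4.
Then q_Y = (207 - 2·(283/4))/4 = 131/8.
Price P = 255 - 2·(697/8) = 323/4.
Yarrow's profit: (323/4 - 48)·(131/8) - 389 = 147.2813.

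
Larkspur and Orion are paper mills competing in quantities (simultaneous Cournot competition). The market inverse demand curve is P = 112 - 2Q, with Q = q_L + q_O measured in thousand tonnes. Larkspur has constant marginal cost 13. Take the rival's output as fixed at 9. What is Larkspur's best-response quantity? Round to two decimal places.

With the rival's output fixed at 9, Larkspur's profit is π_L = (112 - 2·9 - 2q_L)q_L - (13q_L) = (94 - 2q_L)q_L - (13q_L).
∂π_L/∂q_L = 81 - 4q_L = 0, so q_L = 81/4.

20.25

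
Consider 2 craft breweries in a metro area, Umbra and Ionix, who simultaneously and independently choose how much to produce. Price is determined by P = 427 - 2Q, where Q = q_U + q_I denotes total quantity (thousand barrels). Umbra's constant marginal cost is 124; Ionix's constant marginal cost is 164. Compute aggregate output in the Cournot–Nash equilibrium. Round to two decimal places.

94.33

Umbra's profit: π_U = (427 - 2Q)q_U - (124q_U). Setting ∂π_U/∂q_U = 0: 303 - 4q_U - 2(q_I) = 0.
Ionix's first-order condition: 263 - 4q_I - 2(q_U) = 0.
So q_U = (303 - 2q_I)/4 and q_I = (263 - 2q_U)/4.
Substituting one into the other gives q_U = 343/6 and q_I = 223/6.
Total output Q = 343/6 + 223/6 = 283/3.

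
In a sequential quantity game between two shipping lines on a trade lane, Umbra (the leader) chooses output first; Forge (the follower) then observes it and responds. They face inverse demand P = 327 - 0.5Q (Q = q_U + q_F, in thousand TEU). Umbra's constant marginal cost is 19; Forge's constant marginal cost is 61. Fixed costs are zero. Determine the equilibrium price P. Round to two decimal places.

The follower Forge best-responds to any q_U: π_F = (327 - 0.5Q)q_F - 61q_F.
Setting the follower's marginal profit to zero, 266 - (1/2)q_U - q_F = 0, i.e. q_F = (266 - (1/2)q_U).
Umbra substitutes q_F(q_U) into its own profit: π_U = q_U(327 - (1/2)q_U - (266 - (1/2)q_U)/2) - 19q_U = (194 - (1/4)q_U)q_U - 19q_U.
Leader FOC: 175 - (1/2)q_U = 0, so q_U = 350.
Then q_F = (266 - (1/2)·350) = 91.
Total output Q = 441, so price P = 327 - (1/2)·441 = 213/2.

106.50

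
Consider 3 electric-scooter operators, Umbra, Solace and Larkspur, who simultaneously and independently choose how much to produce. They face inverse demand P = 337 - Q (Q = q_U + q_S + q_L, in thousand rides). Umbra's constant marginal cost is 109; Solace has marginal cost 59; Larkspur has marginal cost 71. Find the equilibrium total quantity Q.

193

Umbra's profit: π_U = (337 - Q)q_U - (109q_U). Setting ∂π_U/∂q_U = 0: 228 - 2q_U - (q_S + q_L) = 0.
Solace's profit: π_S = (337 - Q)q_S - (59q_S). Setting ∂π_S/∂q_S = 0: 278 - 2q_S - (q_U + q_L) = 0.
Larkspur's first-order condition: 266 - 2q_L - (q_U + q_S) = 0.
Adding the 3 first-order conditions: 772 − 4Q = 0, so Q = 193.
Back-substituting: q_U = (228 − 193) = 35, q_S = (278 − 193) = 85, q_L = (266 − 193) = 73.
Total output Q = 35 + 85 + 73 = 193.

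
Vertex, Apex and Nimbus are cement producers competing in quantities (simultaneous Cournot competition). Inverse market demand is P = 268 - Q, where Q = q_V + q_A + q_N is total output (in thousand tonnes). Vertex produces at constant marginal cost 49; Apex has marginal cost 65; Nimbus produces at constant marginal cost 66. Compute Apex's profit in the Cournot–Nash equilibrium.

2209

Vertex's profit: π_V = (268 - Q)q_V - (49q_V). Setting ∂π_V/∂q_V = 0: 219 - 2q_V - (q_A + q_N) = 0.
Apex's profit: π_A = (268 - Q)q_A - (65q_A). Setting ∂π_A/∂q_A = 0: 203 - 2q_A - (q_V + q_N) = 0.
Nimbus's first-order condition: 202 - 2q_N - (q_V + q_A) = 0.
Adding the 3 conditions: 624 − 2Q − 2Q = 0, i.e. Q = 156.
Back-substituting: q_V = (219 − 156) = 63, q_A = (203 − 156) = 47, q_N = (202 − 156) = 46.
Price P = 268 - 156 = 112.
Apex's profit: (112 - 65)·47 = 2209.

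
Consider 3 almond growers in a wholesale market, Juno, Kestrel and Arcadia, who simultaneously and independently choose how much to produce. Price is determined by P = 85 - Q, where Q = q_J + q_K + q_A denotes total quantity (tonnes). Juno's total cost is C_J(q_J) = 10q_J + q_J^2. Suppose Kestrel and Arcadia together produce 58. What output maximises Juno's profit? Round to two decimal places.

4.25

With rivals' combined output fixed at 58, Juno's profit is π_J = (85 - 58 - q_J)q_J - (10q_J + q_J²) = (27 - q_J)q_J - (10q_J + q_J²).
∂π_J/∂q_J = 17 - 4q_J = 0, so q_J = 17/4.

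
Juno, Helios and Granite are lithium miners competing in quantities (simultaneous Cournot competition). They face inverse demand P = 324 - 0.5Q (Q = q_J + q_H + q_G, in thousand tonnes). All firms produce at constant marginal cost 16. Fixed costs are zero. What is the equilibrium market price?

A representative firm's profit is π_i = q_i(324 - 0.5Q) - 16q_i.
First-order condition (treating rivals' output as given): 308 - q_i - (1/2)·Σ_{j≠i} q_j = 0.
By symmetry each firm produces the same amount; substituting Σ_{j≠i} q_j = 2q_i yields q_i = 308/2 = 154.
Total output Q = 462, so price P = 324 - (1/2)·462 = 93.

93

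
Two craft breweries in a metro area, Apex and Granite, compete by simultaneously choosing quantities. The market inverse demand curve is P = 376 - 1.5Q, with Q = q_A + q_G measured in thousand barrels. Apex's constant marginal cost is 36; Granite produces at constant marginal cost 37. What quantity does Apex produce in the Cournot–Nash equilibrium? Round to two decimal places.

Apex's profit: π_A = (376 - 1.5Q)q_A - (36q_A). Setting ∂π_A/∂q_A = 0: 340 - 3q_A - (3/2)(q_G) = 0.
Granite's first-order condition: 339 - 3q_G - (3/2)(q_A) = 0.
Best responses: q_A = (340 - (3/2)q_G)/3, q_G = (339 - (3/2)q_A)/3.
Substituting one into the other gives q_A = 682/9 and q_G = 676/9.

75.78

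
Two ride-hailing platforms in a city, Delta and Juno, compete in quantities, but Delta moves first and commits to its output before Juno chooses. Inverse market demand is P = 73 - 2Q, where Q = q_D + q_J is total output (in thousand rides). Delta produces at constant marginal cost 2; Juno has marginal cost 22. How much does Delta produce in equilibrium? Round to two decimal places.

22.75

The follower Juno best-responds to any q_D: π_J = (73 - 2Q)q_J - 22q_J.
∂π_J/∂q_J = 51 - 2q_D - 4q_J = 0 gives the reaction function q_J = (51 - 2q_D)/4.
Delta substitutes q_J(q_D) into its own profit: π_D = q_D(73 - 2q_D - (51 - 2q_D)/2) - 2q_D = (95/2 - q_D)q_D - 2q_D.
The leader's first-order condition 91/2 - 2q_D = 0 yields q_D = 91/4.
Then q_J = (51 - 2·(91/4))/4 = 11/8.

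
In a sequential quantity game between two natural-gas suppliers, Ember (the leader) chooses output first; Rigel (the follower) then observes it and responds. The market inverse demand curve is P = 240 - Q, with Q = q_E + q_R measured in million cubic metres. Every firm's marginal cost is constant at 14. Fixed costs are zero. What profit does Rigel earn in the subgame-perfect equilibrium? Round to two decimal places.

3192.25

Solve by backward induction. Given q_E, the follower Rigel maximises π_R = (240 - q_E - q_R)q_R - 14q_R.
Setting the follower's marginal profit to zero, 226 - q_E - 2q_R = 0, i.e. q_R = (226 - q_E)/2.
Ember substitutes q_R(q_E) into its own profit: π_E = q_E(240 - q_E - (226 - q_E)/2) - 14q_E = (127 - (1/2)q_E)q_E - 14q_E.
Maximising: ∂π_E/∂q_E = 113 - q_E = 0, giving q_E = 113.
Then q_R = (226 - 113)/2 = 113/2.
Price P = 240 - 339/2 = 141/2.
Rigel's profit: (141/2 - 14)·(113/2) = 3192.2500.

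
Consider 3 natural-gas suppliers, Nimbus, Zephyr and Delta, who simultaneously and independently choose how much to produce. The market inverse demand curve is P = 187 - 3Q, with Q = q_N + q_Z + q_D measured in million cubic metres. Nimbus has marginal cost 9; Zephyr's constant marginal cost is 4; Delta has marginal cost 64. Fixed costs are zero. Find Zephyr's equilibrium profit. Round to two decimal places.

Nimbus's profit: π_N = (187 - 3Q)q_N - (9q_N). Setting ∂π_N/∂q_N = 0: 178 - 6q_N - 3(q_Z + q_D) = 0.
Zephyr's profit: π_Z = (187 - 3Q)q_Z - (4q_Z). Setting ∂π_Z/∂q_Z = 0: 183 - 6q_Z - 3(q_N + q_D) = 0.
Delta's profit: π_D = (187 - 3Q)q_D - (64q_D). Setting ∂π_D/∂q_D = 0: 123 - 6q_D - 3(q_N + q_Z) = 0.
Adding the 3 first-order conditions: 484 − 12Q = 0, so Q = 121/3.
Back-substituting: q_N = (178 − 121)/3 = 19, q_Z = (183 − 121)/3 = 62/3, q_D = (123 − 121)/3 = 2/3.
Price P = 187 - 3·(121/3) = 66.
Zephyr's profit: (66 - 4)·(62/3) = 1281.3333.

1281.33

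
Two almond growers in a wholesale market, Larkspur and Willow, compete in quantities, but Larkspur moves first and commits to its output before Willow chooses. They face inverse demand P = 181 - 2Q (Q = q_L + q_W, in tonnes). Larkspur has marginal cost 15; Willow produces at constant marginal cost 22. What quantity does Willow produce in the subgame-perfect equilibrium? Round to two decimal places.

18.13

The follower Willow best-responds to any q_L: π_W = (181 - 2Q)q_W - 22q_W.
∂π_W/∂q_W = 159 - 2q_L - 4q_W = 0 gives the reaction function q_W = (159 - 2q_L)/4.
The leader anticipates this reaction. Substituting into P = 181 - 2Q gives P = 203/2 - q_L, so π_L = (203/2 - q_L)q_L - 15q_L.
Maximising: ∂π_L/∂q_L = 173/2 - 2q_L = 0, giving q_L = 173/4.
Then q_W = (159 - 2·(173/4))/4 = 145/8.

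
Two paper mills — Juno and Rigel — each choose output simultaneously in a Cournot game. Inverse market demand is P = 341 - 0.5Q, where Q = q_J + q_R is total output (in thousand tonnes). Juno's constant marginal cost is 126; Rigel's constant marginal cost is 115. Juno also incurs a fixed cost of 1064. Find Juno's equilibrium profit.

Juno's profit: π_J = (341 - 0.5Q)q_J - (126q_J). Setting ∂π_J/∂q_J = 0: 215 - q_J - (1/2)(q_R) = 0.
Rigel's profit: π_R = (341 - 0.5Q)q_R - (115q_R). Setting ∂π_R/∂q_R = 0: 226 - q_R - (1/2)(q_J) = 0.
Best responses: q_J = (215 - (1/2)q_R), q_R = (226 - (1/2)q_J).
Substituting one into the other gives q_J = 136 and q_R = 158.
Price P = 341 - (1/2)·294 = 194.
Juno's profit: (194 - 126)·136 - 1064 = 8184.

8184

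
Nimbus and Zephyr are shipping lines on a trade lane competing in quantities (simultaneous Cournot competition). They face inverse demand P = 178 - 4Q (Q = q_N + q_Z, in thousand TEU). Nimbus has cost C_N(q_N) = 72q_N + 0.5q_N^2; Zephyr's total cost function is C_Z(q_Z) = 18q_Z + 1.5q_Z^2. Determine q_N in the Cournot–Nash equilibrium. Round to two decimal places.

Nimbus's profit: π_N = (178 - 4Q)q_N - (72q_N + (1/2)q_N²). Setting ∂π_N/∂q_N = 0: 106 - 9q_N - 4(q_Z) = 0.
Zephyr's first-order condition: 160 - 11q_Z - 4(q_N) = 0.
Rearranging gives the reaction functions q_N = (106 - 4q_Z)/9 and q_Z = (160 - 4q_N)/11.
Solving the pair: q_N = 526/83, q_Z = 1016/83.

6.34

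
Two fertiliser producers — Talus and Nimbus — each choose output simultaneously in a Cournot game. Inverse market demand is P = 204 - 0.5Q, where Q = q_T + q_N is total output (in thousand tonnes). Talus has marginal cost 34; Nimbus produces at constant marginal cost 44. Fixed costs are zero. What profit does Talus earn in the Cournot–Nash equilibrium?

Talus's profit: π_T = (204 - 0.5Q)q_T - (34q_T). Setting ∂π_T/∂q_T = 0: 170 - q_T - (1/2)(q_N) = 0.
Nimbus's profit: π_N = (204 - 0.5Q)q_N - (44q_N). Setting ∂π_N/∂q_N = 0: 160 - q_N - (1/2)(q_T) = 0.
So q_T = (170 - (1/2)q_N) and q_N = (160 - (1/2)q_T).
Substituting one into the other gives q_T = 120 and q_N = 100.
Price P = 204 - (1/2)·220 = 94.
Talus's profit: (94 - 34)·120 = 7200.

7200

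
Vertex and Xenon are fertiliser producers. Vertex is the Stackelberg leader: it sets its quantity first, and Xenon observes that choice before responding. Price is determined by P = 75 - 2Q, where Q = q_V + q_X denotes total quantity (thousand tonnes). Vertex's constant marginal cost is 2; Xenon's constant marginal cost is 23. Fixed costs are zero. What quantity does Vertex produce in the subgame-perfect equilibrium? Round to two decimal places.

The follower Xenon best-responds to any q_V: π_X = (75 - 2Q)q_X - 23q_X.
Follower FOC: 52 - 2q_V - 4q_X = 0, so q_X(q_V) = (52 - 2q_V)/4.
The leader anticipates this reaction. Substituting into P = 75 - 2Q gives P = 49 - q_V, so π_V = (49 - q_V)q_V - 2q_V.
Maximising: ∂π_V/∂q_V = 47 - 2q_V = 0, giving q_V = 47/2.
Then q_X = (52 - 2·(47/2))/4 = 5/4.

23.50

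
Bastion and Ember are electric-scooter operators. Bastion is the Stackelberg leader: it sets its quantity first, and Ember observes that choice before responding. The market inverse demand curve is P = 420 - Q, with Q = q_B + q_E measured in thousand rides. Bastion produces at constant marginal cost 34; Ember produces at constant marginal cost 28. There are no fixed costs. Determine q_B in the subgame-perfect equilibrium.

190

Solve by backward induction. Given q_B, the follower Ember maximises π_E = (420 - q_B - q_E)q_E - 28q_E.
Setting the follower's marginal profit to zero, 392 - q_B - 2q_E = 0, i.e. q_E = (392 - q_B)/2.
Bastion substitutes q_E(q_B) into its own profit: π_B = q_B(420 - q_B - (392 - q_B)/2) - 34q_B = (224 - (1/2)q_B)q_B - 34q_B.
The leader's first-order condition 190 - q_B = 0 yields q_B = 190.
Then q_E = (392 - 190)/2 = 101.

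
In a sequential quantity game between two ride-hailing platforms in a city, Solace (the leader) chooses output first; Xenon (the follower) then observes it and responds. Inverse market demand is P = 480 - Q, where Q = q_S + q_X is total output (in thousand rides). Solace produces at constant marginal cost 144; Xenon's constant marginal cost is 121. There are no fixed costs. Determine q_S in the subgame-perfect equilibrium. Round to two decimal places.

156.50

Solve by backward induction. Given q_S, the follower Xenon maximises π_X = (480 - q_S - q_X)q_X - 121q_X.
∂π_X/∂q_X = 359 - q_S - 2q_X = 0 gives the reaction function q_X = (359 - q_S)/2.
Solace substitutes q_X(q_S) into its own profit: π_S = q_S(480 - q_S - (359 - q_S)/2) - 144q_S = (601/2 - (1/2)q_S)q_S - 144q_S.
Maximising: ∂π_S/∂q_S = 313/2 - q_S = 0, giving q_S = 313/2.
Then q_X = (359 - 313/2)/2 = 405/4.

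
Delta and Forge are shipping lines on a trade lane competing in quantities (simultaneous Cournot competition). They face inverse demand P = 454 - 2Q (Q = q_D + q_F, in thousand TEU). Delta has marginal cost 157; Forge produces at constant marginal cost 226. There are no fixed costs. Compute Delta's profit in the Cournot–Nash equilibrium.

Delta's profit: π_D = (454 - 2Q)q_D - (157q_D). Setting ∂π_D/∂q_D = 0: 297 - 4q_D - 2(q_F) = 0.
Forge's profit: π_F = (454 - 2Q)q_F - (226q_F). Setting ∂π_F/∂q_F = 0: 228 - 4q_F - 2(q_D) = 0.
Rearranging gives the reaction functions q_D = (297 - 2q_F)/4 and q_F = (228 - 2q_D)/4.
Substituting one into the other gives q_D = 61 and q_F = 53/2.
Price P = 454 - 2·(175/2) = 279.
Delta's profit: (279 - 157)·61 = 7442.

7442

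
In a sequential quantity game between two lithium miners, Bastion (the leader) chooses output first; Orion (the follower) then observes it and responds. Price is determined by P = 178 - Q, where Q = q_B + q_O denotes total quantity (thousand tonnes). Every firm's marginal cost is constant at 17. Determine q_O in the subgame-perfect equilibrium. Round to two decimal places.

40.25

Solve by backward induction. Given q_B, the follower Orion maximises π_O = (178 - q_B - q_O)q_O - 17q_O.
Setting the follower's marginal profit to zero, 161 - q_B - 2q_O = 0, i.e. q_O = (161 - q_B)/2.
The leader anticipates this reaction. Substituting into P = 178 - Q gives P = 195/2 - (1/2)q_B, so π_B = (195/2 - (1/2)q_B)q_B - 17q_B.
The leader's first-order condition 161/2 - q_B = 0 yields q_B = 161/2.
Then q_O = (161 - 161/2)/2 = 161/4.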